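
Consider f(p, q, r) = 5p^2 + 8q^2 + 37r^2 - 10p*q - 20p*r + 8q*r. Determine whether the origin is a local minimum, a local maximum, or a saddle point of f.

The Hessian at the origin is H = [[10, -10, -20], [-10, 16, 8], [-20, 8, 74]].
Symmetric row and column elimination reduces H to a congruent diagonal form with pivots 10, 6, 10.
So there are 3 positive pivots.
H is positive definite, so the origin is a strict local minimum.

local minimum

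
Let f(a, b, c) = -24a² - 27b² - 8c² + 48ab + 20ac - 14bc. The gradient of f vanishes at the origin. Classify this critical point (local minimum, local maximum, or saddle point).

The Hessian at the origin is H = [[-48, 48, 20], [48, -54, -14], [20, -14, -16]].
Congruent diagonalization of H (simultaneous row and column reduction) yields pivots -48, -6, -5/3.
So there are 3 negative pivots.
H is negative definite, so the origin is a strict local maximum.

local maximum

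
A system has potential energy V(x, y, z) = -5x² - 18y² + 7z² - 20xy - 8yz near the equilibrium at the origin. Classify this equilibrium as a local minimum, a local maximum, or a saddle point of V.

saddle point

The Hessian at the origin is H = [[-10, -20, 0], [-20, -36, -8], [0, -8, 14]].
Congruent diagonalization of H (simultaneous row and column reduction) yields pivots -10, 4, -2.
That gives 1 positive, 2 negative pivots.
H is indefinite, so the origin is a saddle point.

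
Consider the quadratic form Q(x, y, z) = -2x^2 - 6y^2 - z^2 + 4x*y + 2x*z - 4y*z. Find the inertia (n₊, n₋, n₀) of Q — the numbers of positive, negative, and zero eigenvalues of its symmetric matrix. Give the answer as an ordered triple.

Write A = [[-2, 2, 1], [2, -6, -2], [1, -2, -1]].
An LDLᵀ factorisation of A has diagonal entries -2, -4, -1/4.
That gives 3 negative pivots.

(0, 3, 0)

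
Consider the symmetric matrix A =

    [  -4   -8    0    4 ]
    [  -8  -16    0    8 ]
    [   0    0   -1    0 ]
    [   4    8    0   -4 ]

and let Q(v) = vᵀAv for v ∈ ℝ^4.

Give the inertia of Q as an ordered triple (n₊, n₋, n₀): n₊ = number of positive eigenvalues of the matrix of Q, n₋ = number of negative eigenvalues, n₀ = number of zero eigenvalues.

Row-reducing A symmetrically gives the diagonal entries -4, 0, -1, 0.
So there are 2 negative, 2 zero pivots.

(0, 2, 2)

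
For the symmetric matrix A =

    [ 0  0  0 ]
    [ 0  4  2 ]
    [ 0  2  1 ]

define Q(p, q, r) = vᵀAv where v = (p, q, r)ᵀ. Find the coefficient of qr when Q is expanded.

4

The coefficient of qr is A[2,3] + A[3,2] = 2·2 = 4.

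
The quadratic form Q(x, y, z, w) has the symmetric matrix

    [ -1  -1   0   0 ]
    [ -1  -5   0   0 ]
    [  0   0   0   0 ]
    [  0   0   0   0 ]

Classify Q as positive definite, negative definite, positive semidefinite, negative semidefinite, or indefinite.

Symmetric row and column elimination reduces A to a congruent diagonal form with pivots -1, -4, 0, 0.
That gives 2 negative, 2 zero pivots.
Hence Q is negative semidefinite.

negative semidefinite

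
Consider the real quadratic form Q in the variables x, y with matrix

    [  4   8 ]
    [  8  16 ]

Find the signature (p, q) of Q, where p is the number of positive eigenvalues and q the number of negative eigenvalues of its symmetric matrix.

(1, 0)

Congruent diagonalization of A (simultaneous row and column reduction) yields pivots 4, 0.
So there are 1 positive, 1 zero pivots.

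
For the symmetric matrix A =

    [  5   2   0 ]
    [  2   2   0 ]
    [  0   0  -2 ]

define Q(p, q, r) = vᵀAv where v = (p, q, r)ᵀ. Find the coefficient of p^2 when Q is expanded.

The coefficient of p^2 is the diagonal entry A[1,1] = 5.

5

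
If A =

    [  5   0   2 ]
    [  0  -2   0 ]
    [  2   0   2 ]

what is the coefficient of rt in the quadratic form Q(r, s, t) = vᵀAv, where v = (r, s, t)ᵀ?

4

The coefficient of rt is A[1,3] + A[3,1] = 2·2 = 4.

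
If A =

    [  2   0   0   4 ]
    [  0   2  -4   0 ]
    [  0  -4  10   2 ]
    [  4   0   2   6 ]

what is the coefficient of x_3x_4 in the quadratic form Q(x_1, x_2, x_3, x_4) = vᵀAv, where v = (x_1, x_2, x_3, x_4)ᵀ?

The coefficient of x_3x_4 is A[3,4] + A[4,3] = 2·2 = 4.

4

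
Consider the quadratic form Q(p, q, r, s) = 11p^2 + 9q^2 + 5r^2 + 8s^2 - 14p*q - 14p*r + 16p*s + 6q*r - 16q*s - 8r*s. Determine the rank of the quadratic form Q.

The associated matrix is A = [[11, -7, -7, 8], [-7, 9, 3, -8], [-7, 3, 5, -4], [8, -8, -4, 8]].
Congruent diagonalization of A (simultaneous row and column reduction) yields pivots 11, 50/11, 2/25, 0.
Counting signs: 3 positive, 1 zero.
The rank is the number of nonzero pivots: 3.

3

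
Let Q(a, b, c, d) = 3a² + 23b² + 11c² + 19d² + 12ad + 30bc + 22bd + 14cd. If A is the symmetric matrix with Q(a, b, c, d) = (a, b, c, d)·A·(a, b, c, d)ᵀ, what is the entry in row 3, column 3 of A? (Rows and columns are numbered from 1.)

The coefficient of c² in Q is 11, and that is exactly A[3,3].

11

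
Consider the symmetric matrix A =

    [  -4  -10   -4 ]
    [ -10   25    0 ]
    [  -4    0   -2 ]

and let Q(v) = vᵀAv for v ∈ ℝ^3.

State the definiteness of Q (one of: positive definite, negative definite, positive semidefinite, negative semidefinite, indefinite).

indefinite

Row-reducing A symmetrically gives the diagonal entries -4, 50, 0.
So there are 1 positive, 1 negative, 1 zero pivots.
Hence Q is indefinite.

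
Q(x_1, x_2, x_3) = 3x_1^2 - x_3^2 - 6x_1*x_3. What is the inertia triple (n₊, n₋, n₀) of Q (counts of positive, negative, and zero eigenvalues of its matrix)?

The associated matrix is A = [[3, 0, -3], [0, 0, 0], [-3, 0, -1]].
Applying the same elementary operations to the rows and columns of A produces a congruent diagonal matrix with entries 3, 0, -4.
That gives 1 positive, 1 negative, 1 zero pivots.

(1, 1, 1)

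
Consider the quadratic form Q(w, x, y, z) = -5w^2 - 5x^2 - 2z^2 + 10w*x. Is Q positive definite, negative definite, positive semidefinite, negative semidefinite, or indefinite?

Write A = [[-5, 5, 0, 0], [5, -5, 0, 0], [0, 0, 0, 0], [0, 0, 0, -2]].
Congruent diagonalization of A (simultaneous row and column reduction) yields pivots -5, 0, 0, -2.
So there are 2 negative, 2 zero pivots.
Hence Q is negative semidefinite.

negative semidefinite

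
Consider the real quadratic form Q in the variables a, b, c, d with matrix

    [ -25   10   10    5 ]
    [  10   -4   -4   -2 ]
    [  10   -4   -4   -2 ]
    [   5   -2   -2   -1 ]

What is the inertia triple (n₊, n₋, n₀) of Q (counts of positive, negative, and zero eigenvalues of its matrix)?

Congruent diagonalization of A (simultaneous row and column reduction) yields pivots -25, 0, 0, 0.
So there are 1 negative, 3 zero pivots.

(0, 1, 3)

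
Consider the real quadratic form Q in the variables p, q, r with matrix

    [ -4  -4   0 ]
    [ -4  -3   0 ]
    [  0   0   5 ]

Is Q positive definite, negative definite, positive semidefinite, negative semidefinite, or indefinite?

Row-reducing A symmetrically gives the diagonal entries -4, 1, 5.
That gives 2 positive, 1 negative pivots.
Hence Q is indefinite.

indefinite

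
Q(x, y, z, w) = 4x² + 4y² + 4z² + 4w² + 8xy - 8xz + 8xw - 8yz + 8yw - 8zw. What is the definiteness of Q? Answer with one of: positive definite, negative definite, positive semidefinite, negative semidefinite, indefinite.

The symmetric matrix is A = [[4, 4, -4, 4], [4, 4, -4, 4], [-4, -4, 4, -4], [4, 4, -4, 4]].
Symmetric row and column elimination reduces A to a congruent diagonal form with pivots 4, 0, 0, 0.
Counting signs: 1 positive, 3 zero.
Hence Q is positive semidefinite.

positive semidefinite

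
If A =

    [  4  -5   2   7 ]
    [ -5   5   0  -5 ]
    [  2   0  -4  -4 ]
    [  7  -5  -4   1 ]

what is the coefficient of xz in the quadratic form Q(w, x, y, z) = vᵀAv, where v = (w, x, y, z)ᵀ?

-10

The coefficient of xz is A[2,4] + A[4,2] = 2·(-5) = -10.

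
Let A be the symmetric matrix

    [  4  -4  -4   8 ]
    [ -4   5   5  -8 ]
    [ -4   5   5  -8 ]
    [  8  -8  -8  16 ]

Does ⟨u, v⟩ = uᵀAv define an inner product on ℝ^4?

Symmetric row and column elimination reduces A to a congruent diagonal form with pivots 4, 1, 0, 0.
Counting signs: 2 positive, 2 zero.
Hence Q is positive semidefinite.
⟨·,·⟩ is an inner product exactly when A is positive definite.

no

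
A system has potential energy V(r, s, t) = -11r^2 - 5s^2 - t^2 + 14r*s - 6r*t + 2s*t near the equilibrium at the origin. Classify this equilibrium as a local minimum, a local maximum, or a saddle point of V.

The Hessian at the origin is H = [[-22, 14, -6], [14, -10, 2], [-6, 2, -2]].
Congruent diagonalization of H (simultaneous row and column reduction) yields pivots -22, -12/11, 8/3.
That gives 1 positive, 2 negative pivots.
H is indefinite, so the origin is a saddle point.

saddle point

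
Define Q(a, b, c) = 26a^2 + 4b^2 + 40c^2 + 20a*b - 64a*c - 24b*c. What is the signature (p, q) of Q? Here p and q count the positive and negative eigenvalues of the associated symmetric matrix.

Write A = [[26, 10, -32], [10, 4, -12], [-32, -12, 40]].
Row-reducing A symmetrically gives the diagonal entries 26, 2/13, 0.
Counting signs: 2 positive, 1 zero.

(2, 0)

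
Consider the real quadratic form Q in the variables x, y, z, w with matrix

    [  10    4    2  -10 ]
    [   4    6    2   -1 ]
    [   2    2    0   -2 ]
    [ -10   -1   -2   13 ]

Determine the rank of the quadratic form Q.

4

Congruent diagonalization of A (simultaneous row and column reduction) yields pivots 10, 22/5, -8/11, 15/8.
That gives 3 positive, 1 negative pivots.
The rank is the number of nonzero pivots: 4.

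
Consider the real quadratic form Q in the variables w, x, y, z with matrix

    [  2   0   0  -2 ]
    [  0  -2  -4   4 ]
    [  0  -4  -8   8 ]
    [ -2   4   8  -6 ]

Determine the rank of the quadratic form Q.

Row-reducing A symmetrically gives the diagonal entries 2, -2, 0, 0.
So there are 1 positive, 1 negative, 2 zero pivots.
The rank is the number of nonzero pivots: 2.

2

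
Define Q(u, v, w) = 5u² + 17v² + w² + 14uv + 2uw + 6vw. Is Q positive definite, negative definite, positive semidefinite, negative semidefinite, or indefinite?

The symmetric matrix of Q is A = [[5, 7, 1], [7, 17, 3], [1, 3, 1]].
Leading principal minors: Δ_1 = 5, Δ_2 = 36, Δ_3 = 16.
All leading principal minors are positive, so by Sylvester's criterion Q is positive definite.

positive definite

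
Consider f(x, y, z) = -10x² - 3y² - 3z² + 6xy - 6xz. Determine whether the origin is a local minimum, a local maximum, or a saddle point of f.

The Hessian at the origin is H = [[-20, 6, -6], [6, -6, 0], [-6, 0, -6]].
Congruent diagonalization of H (simultaneous row and column reduction) yields pivots -20, -21/5, -24/7.
Counting signs: 3 negative.
H is negative definite, so the origin is a strict local maximum.

local maximum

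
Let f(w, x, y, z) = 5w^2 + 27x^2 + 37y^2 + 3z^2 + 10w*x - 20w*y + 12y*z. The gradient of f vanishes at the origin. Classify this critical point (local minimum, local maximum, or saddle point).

local minimum

The Hessian at the origin is H = [[10, 10, -20, 0], [10, 54, 0, 0], [-20, 0, 74, 12], [0, 0, 12, 6]].
Symmetric row and column elimination reduces H to a congruent diagonal form with pivots 10, 44, 274/11, 30/137.
So there are 4 positive pivots.
H is positive definite, so the origin is a strict local minimum.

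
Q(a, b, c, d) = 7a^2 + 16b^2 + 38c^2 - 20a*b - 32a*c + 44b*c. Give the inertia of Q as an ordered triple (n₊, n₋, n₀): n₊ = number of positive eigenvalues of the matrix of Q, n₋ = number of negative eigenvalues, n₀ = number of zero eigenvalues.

(3, 0, 1)

The associated matrix is A = [[7, -10, -16, 0], [-10, 16, 22, 0], [-16, 22, 38, 0], [0, 0, 0, 0]].
Row-reducing A symmetrically gives the diagonal entries 7, 12/7, 1, 0.
Counting signs: 3 positive, 1 zero.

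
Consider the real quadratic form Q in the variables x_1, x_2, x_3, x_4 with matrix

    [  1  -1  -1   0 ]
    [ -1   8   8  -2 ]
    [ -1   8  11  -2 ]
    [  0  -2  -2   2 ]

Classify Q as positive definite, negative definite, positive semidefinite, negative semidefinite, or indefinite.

positive definite

Leading principal minors: Δ_1 = 1, Δ_2 = 7, Δ_3 = 21, Δ_4 = 30.
All leading principal minors are positive, so by Sylvester's criterion Q is positive definite.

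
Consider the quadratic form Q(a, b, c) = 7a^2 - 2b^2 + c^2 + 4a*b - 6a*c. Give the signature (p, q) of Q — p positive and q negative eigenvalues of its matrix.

(1, 1)

Write A = [[7, 2, -3], [2, -2, 0], [-3, 0, 1]].
Congruent diagonalization of A (simultaneous row and column reduction) yields pivots 7, -18/7, 0.
So there are 1 positive, 1 negative, 1 zero pivots.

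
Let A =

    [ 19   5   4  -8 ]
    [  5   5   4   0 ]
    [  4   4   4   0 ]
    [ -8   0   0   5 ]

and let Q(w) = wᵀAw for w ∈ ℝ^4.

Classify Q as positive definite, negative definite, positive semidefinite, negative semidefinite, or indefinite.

positive definite

Row-reducing A symmetrically gives the diagonal entries 19, 70/19, 4/5, 3/7.
That gives 4 positive pivots.
Hence Q is positive definite.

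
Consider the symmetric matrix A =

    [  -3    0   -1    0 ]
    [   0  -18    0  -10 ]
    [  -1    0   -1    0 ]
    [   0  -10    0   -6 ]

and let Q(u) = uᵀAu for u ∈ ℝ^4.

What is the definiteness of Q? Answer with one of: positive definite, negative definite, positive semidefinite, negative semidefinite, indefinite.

negative definite

Row-reducing A symmetrically gives the diagonal entries -3, -18, -2/3, -4/9.
So there are 4 negative pivots.
Hence Q is negative definite.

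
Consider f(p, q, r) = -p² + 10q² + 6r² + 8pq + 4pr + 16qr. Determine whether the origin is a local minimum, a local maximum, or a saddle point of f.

saddle point

The Hessian at the origin is H = [[-2, 8, 4], [8, 20, 16], [4, 16, 12]].
Applying the same elementary operations to the rows and columns of H produces a congruent diagonal matrix with entries -2, 52, 4/13.
So there are 2 positive, 1 negative pivots.
H is indefinite, so the origin is a saddle point.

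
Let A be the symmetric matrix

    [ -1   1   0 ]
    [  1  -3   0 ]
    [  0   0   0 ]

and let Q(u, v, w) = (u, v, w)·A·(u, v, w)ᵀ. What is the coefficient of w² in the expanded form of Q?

The coefficient of w² is the diagonal entry A[3,3] = 0.

0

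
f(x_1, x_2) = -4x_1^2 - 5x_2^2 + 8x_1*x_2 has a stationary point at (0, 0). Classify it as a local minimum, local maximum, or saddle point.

local maximum

The Hessian at the origin is H = [[-8, 8], [8, -10]].
det H = -8·-10 − (8)² = 16 > 0 and H[1,1] = -8 < 0, so H is negative definite.
Therefore the origin is a local maximum.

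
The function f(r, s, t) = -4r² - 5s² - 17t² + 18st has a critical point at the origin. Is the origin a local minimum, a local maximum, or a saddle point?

The Hessian at the origin is H = [[-8, 0, 0], [0, -10, 18], [0, 18, -34]].
Row-reducing H symmetrically gives the diagonal entries -8, -10, -8/5.
So there are 3 negative pivots.
H is negative definite, so the origin is a strict local maximum.

local maximum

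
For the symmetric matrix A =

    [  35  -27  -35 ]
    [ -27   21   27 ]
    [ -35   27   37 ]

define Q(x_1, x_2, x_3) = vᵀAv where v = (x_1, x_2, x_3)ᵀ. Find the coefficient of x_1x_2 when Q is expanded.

The coefficient of x_1x_2 is A[1,2] + A[2,1] = 2·(-27) = -54.

-54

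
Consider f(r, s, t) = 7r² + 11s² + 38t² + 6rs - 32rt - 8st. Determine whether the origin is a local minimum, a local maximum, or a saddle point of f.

The Hessian at the origin is H = [[14, 6, -32], [6, 22, -8], [-32, -8, 76]].
Applying the same elementary operations to the rows and columns of H produces a congruent diagonal matrix with entries 14, 136/7, 20/17.
Counting signs: 3 positive.
H is positive definite, so the origin is a strict local minimum.

local minimum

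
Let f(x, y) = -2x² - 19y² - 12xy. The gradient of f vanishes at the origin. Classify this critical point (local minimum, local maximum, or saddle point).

local maximum

The Hessian at the origin is H = [[-4, -12], [-12, -38]].
det H = -4·-38 − (-12)² = 8 > 0 and H[1,1] = -4 < 0, so H is negative definite.
Therefore the origin is a local maximum.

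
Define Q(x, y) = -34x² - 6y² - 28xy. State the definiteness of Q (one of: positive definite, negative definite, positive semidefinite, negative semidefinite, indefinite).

negative definite

The symmetric matrix of Q is A = [[-34, -14], [-14, -6]].
Leading principal minors: Δ_1 = -34, Δ_2 = 8.
The signs alternate starting with Δ_1 < 0, so by Sylvester's criterion Q is negative definite.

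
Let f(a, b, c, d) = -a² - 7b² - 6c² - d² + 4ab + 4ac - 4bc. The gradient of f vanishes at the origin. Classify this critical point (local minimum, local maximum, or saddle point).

The Hessian at the origin is H = [[-2, 4, 4, 0], [4, -14, -4, 0], [4, -4, -12, 0], [0, 0, 0, -2]].
Congruent diagonalization of H (simultaneous row and column reduction) yields pivots -2, -6, -4/3, -2.
Counting signs: 4 negative.
H is negative definite, so the origin is a strict local maximum.

local maximum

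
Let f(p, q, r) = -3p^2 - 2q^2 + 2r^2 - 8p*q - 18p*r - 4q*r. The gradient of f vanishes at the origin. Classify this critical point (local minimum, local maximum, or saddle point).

saddle point

The Hessian at the origin is H = [[-6, -8, -18], [-8, -4, -4], [-18, -4, 4]].
An LDLᵀ factorisation of H has diagonal entries -6, 20/3, -2.
That gives 1 positive, 2 negative pivots.
H is indefinite, so the origin is a saddle point.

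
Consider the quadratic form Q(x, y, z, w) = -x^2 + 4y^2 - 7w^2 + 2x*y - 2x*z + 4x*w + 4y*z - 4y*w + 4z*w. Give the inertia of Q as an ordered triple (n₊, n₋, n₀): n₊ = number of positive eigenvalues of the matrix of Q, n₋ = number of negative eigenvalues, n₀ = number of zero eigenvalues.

(2, 2, 0)

The associated matrix is A = [[-1, 1, -1, 2], [1, 4, 2, -2], [-1, 2, 0, 2], [2, -2, 2, -7]].
Row-reducing A symmetrically gives the diagonal entries -1, 5, 4/5, -3.
That gives 2 positive, 2 negative pivots.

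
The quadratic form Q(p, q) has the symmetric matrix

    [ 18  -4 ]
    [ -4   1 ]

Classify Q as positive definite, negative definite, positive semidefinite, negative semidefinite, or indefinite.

Leading principal minors: Δ_1 = 18, Δ_2 = 2.
All leading principal minors are positive, so by Sylvester's criterion Q is positive definite.

positive definite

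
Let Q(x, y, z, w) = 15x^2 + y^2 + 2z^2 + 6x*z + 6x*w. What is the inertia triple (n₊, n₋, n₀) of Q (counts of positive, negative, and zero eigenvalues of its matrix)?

The associated matrix is A = [[15, 0, 3, 3], [0, 1, 0, 0], [3, 0, 2, 0], [3, 0, 0, 0]].
An LDLᵀ factorisation of A has diagonal entries 15, 1, 7/5, -6/7.
So there are 3 positive, 1 negative pivots.

(3, 1, 0)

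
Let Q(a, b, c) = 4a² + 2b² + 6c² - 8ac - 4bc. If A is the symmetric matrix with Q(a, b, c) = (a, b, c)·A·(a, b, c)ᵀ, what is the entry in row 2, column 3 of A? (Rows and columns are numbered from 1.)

The coefficient of b·c in Q is -4. For a symmetric A this equals A[2,3] + A[3,2] = 2·A[2,3].
So A[2,3] = -4/2 = -2.

-2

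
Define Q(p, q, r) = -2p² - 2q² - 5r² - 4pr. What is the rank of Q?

The symmetric matrix is A = [[-2, 0, -2], [0, -2, 0], [-2, 0, -5]].
Row-reducing A symmetrically gives the diagonal entries -2, -2, -3.
So there are 3 negative pivots.
The rank is the number of nonzero pivots: 3.

3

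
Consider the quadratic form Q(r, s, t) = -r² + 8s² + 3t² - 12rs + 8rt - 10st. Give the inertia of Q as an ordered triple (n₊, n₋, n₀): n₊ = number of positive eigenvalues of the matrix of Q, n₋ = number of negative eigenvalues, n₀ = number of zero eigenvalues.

(1, 2, 0)

The symmetric matrix is A = [[-1, -6, 4], [-6, 8, -5], [4, -5, 3]].
Applying the same elementary operations to the rows and columns of A produces a congruent diagonal matrix with entries -1, 44, -5/44.
Counting signs: 1 positive, 2 negative.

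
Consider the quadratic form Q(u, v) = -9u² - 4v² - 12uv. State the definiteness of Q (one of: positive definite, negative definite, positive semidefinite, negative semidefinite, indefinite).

The symmetric matrix of Q is [[-9, -6], [-6, -4]].
For the 2×2 matrix [[-9, -6], [-6, -4]]: det = -9·-4 − (-6)² = 0, trace = -13.
det = 0 so one eigenvalue is zero; the form is semidefinite with the sign of the trace.

negative semidefinite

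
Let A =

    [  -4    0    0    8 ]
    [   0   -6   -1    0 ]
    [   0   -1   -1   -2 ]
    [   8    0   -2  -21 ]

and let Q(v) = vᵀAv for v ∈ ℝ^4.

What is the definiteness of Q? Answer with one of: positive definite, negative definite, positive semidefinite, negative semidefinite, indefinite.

negative definite

Row-reducing A symmetrically gives the diagonal entries -4, -6, -5/6, -1/5.
So there are 4 negative pivots.
Hence Q is negative definite.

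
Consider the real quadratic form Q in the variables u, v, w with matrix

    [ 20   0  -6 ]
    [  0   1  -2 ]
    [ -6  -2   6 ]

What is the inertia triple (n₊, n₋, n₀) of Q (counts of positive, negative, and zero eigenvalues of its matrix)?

(3, 0, 0)

An LDLᵀ factorisation of A has diagonal entries 20, 1, 1/5.
That gives 3 positive pivots.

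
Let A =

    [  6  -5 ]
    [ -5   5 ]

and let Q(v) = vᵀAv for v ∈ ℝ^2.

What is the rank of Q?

2

Congruent diagonalization of A (simultaneous row and column reduction) yields pivots 6, 5/6.
So there are 2 positive pivots.
The rank is the number of nonzero pivots: 2.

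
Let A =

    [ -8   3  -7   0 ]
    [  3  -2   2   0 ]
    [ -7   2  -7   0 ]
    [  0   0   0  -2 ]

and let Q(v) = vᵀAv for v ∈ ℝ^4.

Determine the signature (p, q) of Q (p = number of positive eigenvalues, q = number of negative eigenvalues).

(0, 4)

Congruent diagonalization of A (simultaneous row and column reduction) yields pivots -8, -7/8, -3/7, -2.
So there are 4 negative pivots.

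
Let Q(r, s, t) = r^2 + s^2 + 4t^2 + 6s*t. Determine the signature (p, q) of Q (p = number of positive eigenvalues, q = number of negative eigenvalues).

Write A = [[1, 0, 0], [0, 1, 3], [0, 3, 4]].
Row-reducing A symmetrically gives the diagonal entries 1, 1, -5.
Counting signs: 2 positive, 1 negative.

(2, 1)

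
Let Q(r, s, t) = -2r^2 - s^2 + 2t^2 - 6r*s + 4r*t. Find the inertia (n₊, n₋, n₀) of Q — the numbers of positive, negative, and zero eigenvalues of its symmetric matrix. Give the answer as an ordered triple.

(2, 1, 0)

Write A = [[-2, -3, 2], [-3, -1, 0], [2, 0, 2]].
Symmetric row and column elimination reduces A to a congruent diagonal form with pivots -2, 7/2, 10/7.
That gives 2 positive, 1 negative pivots.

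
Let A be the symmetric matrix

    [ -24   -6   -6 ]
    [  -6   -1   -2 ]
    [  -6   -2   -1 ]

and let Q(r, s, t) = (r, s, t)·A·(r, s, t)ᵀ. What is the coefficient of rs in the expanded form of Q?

The coefficient of rs is A[1,2] + A[2,1] = 2·(-6) = -12.

-12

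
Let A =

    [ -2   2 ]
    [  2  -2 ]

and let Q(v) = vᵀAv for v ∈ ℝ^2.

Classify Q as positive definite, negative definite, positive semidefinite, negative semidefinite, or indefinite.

negative semidefinite

For the 2×2 matrix [[-2, 2], [2, -2]]: det = -2·-2 − (2)² = 0, trace = -4.
det = 0 so one eigenvalue is zero; the form is semidefinite with the sign of the trace.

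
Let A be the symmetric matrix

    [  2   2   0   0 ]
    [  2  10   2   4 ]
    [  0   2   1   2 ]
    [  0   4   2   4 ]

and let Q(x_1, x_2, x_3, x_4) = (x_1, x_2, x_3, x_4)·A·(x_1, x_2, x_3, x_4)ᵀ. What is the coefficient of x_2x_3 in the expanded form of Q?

4

The coefficient of x_2x_3 is A[2,3] + A[3,2] = 2·2 = 4.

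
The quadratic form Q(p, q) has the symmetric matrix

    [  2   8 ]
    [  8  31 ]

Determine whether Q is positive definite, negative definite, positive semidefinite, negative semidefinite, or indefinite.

For the 2×2 matrix [[2, 8], [8, 31]]: det = 2·31 − (8)² = -2, trace = 33.
det < 0 so the eigenvalues have opposite signs; the form is indefinite.

indefinite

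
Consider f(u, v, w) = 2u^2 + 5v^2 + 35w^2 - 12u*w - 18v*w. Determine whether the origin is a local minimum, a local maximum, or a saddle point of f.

local minimum

The Hessian at the origin is H = [[4, 0, -12], [0, 10, -18], [-12, -18, 70]].
Symmetric row and column elimination reduces H to a congruent diagonal form with pivots 4, 10, 8/5.
So there are 3 positive pivots.
H is positive definite, so the origin is a strict local minimum.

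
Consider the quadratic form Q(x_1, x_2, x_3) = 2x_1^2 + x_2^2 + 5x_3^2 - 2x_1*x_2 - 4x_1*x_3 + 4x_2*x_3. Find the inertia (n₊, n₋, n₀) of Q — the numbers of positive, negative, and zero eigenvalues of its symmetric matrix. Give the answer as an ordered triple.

(3, 0, 0)

The symmetric matrix is A = [[2, -1, -2], [-1, 1, 2], [-2, 2, 5]].
Applying the same elementary operations to the rows and columns of A produces a congruent diagonal matrix with entries 2, 1/2, 1.
That gives 3 positive pivots.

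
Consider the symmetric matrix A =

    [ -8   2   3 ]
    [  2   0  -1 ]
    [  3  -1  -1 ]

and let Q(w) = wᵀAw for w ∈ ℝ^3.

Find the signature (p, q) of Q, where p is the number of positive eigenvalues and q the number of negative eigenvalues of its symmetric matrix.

(1, 1)

Applying the same elementary operations to the rows and columns of A produces a congruent diagonal matrix with entries -8, 1/2, 0.
So there are 1 positive, 1 negative, 1 zero pivots.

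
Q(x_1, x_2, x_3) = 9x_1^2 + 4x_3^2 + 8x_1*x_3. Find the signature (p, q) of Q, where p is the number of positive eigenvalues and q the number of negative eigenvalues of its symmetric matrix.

(2, 0)

Write A = [[9, 0, 4], [0, 0, 0], [4, 0, 4]].
Row-reducing A symmetrically gives the diagonal entries 9, 0, 20/9.
Counting signs: 2 positive, 1 zero.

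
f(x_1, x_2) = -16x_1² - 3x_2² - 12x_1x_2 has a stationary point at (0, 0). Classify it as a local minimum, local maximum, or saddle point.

local maximum

The Hessian at the origin is H = [[-32, -12], [-12, -6]].
det H = -32·-6 − (-12)² = 48 > 0 and H[1,1] = -32 < 0, so H is negative definite.
Therefore the origin is a local maximum.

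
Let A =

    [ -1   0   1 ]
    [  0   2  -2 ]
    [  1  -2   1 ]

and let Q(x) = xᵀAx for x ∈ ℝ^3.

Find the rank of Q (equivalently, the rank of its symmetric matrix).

2

Congruent diagonalization of A (simultaneous row and column reduction) yields pivots -1, 2, 0.
So there are 1 positive, 1 negative, 1 zero pivots.
The rank is the number of nonzero pivots: 2.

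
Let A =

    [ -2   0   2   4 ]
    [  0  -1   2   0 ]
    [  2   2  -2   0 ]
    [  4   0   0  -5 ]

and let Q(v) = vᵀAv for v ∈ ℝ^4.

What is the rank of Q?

Applying the same elementary operations to the rows and columns of A produces a congruent diagonal matrix with entries -2, -1, 4, -1.
That gives 1 positive, 3 negative pivots.
The rank is the number of nonzero pivots: 4.

4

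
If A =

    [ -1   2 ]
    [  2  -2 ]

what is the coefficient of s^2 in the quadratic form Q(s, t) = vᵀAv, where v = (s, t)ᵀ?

The coefficient of s^2 is the diagonal entry A[1,1] = -1.

-1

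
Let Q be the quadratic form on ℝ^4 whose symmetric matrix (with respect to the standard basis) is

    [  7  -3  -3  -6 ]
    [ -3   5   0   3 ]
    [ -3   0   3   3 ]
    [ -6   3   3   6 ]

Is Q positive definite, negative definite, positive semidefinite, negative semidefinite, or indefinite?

positive definite

Congruent diagonalization of A (simultaneous row and column reduction) yields pivots 7, 26/7, 33/26, 6/11.
So there are 4 positive pivots.
Hence Q is positive definite.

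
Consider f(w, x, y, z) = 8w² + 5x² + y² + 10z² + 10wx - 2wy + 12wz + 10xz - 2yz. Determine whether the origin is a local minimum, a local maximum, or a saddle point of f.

local minimum

The Hessian at the origin is H = [[16, 10, -2, 12], [10, 10, 0, 10], [-2, 0, 2, -2], [12, 10, -2, 20]].
An LDLᵀ factorisation of H has diagonal entries 16, 15/4, 4/3, 8.
That gives 4 positive pivots.
H is positive definite, so the origin is a strict local minimum.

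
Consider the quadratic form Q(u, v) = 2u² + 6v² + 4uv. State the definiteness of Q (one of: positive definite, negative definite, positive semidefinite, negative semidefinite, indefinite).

The symmetric matrix is A = [[2, 2], [2, 6]].
Congruent diagonalization of A (simultaneous row and column reduction) yields pivots 2, 4.
That gives 2 positive pivots.
Hence Q is positive definite.

positive definite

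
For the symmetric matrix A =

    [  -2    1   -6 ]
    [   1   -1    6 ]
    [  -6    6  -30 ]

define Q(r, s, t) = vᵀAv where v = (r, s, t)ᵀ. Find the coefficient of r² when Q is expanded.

-2

The coefficient of r² is the diagonal entry A[1,1] = -2.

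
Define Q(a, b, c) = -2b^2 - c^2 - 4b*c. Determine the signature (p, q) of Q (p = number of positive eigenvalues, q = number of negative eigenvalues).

The associated matrix is A = [[0, 0, 0], [0, -2, -2], [0, -2, -1]].
Row-reducing A symmetrically gives the diagonal entries 0, -2, 1.
That gives 1 positive, 1 negative, 1 zero pivots.

(1, 1)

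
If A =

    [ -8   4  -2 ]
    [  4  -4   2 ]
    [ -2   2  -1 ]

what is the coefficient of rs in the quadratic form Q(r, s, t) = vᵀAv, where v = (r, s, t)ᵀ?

The coefficient of rs is A[1,2] + A[2,1] = 2·4 = 8.

8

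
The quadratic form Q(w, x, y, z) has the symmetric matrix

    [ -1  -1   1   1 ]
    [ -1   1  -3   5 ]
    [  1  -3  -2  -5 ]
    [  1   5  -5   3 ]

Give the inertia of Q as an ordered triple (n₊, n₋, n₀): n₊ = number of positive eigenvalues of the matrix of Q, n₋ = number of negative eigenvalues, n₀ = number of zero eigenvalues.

(1, 3, 0)

Congruent diagonalization of A (simultaneous row and column reduction) yields pivots -1, 2, -9, -20/9.
So there are 1 positive, 3 negative pivots.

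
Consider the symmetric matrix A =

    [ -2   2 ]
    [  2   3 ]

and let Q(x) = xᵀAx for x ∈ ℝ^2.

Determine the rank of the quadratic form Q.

Symmetric row and column elimination reduces A to a congruent diagonal form with pivots -2, 5.
Counting signs: 1 positive, 1 negative.
The rank is the number of nonzero pivots: 2.

2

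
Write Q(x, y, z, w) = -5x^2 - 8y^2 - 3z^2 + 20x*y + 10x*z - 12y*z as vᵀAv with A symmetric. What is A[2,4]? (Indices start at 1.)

0

The coefficient of y·w in Q is 0. For a symmetric A this equals A[2,4] + A[4,2] = 2·A[2,4].
So A[2,4] = 0/2 = 0.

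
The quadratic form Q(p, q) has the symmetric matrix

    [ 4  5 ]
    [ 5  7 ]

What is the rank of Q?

Symmetric row and column elimination reduces A to a congruent diagonal form with pivots 4, 3/4.
That gives 2 positive pivots.
The rank is the number of nonzero pivots: 2.

2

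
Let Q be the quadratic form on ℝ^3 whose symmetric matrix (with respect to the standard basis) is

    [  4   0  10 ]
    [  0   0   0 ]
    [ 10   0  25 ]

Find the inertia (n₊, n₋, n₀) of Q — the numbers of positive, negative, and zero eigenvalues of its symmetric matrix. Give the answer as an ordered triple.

(1, 0, 2)

Applying the same elementary operations to the rows and columns of A produces a congruent diagonal matrix with entries 4, 0, 0.
That gives 1 positive, 2 zero pivots.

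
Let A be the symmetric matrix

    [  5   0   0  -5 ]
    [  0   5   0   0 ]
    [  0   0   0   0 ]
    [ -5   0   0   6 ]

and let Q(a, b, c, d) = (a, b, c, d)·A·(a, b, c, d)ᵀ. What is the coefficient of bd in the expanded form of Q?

The coefficient of bd is A[2,4] + A[4,2] = 2·0 = 0.

0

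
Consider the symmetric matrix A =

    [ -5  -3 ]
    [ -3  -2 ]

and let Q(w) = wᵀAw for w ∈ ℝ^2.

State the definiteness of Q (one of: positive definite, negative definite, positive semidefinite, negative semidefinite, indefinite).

negative definite

Leading principal minors: Δ_1 = -5, Δ_2 = 1.
The signs alternate starting with Δ_1 < 0, so by Sylvester's criterion Q is negative definite.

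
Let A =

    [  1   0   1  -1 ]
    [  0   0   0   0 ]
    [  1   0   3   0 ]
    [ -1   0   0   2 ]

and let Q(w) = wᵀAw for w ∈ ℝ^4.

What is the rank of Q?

3

Row-reducing A symmetrically gives the diagonal entries 1, 0, 2, 1/2.
That gives 3 positive, 1 zero pivots.
The rank is the number of nonzero pivots: 3.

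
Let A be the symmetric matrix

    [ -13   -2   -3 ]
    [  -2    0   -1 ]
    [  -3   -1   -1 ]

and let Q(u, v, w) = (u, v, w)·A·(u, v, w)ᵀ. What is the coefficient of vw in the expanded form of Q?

-2

The coefficient of vw is A[2,3] + A[3,2] = 2·(-1) = -2.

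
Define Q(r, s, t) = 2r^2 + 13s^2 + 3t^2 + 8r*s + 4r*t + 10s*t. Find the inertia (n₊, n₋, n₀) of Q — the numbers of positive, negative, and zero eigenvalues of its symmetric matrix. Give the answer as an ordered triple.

(3, 0, 0)

The symmetric matrix is A = [[2, 4, 2], [4, 13, 5], [2, 5, 3]].
Congruent diagonalization of A (simultaneous row and column reduction) yields pivots 2, 5, 4/5.
That gives 3 positive pivots.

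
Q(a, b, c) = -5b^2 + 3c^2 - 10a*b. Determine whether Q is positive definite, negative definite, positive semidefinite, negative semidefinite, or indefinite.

The symmetric matrix is A = [[0, -5, 0], [-5, -5, 0], [0, 0, 3]].
A is congruent to a diagonal matrix with 2 positive, 1 negative and 0 zero entries, so Q is indefinite.

indefinite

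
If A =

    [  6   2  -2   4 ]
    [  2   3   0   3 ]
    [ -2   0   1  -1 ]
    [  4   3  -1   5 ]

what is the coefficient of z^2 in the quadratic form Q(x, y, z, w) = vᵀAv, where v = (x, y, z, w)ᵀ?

1

The coefficient of z^2 is the diagonal entry A[3,3] = 1.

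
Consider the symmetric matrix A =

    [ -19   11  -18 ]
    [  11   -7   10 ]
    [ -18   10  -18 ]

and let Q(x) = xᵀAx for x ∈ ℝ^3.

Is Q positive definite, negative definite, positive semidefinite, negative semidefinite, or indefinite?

Leading principal minors: Δ_1 = -19, Δ_2 = 12, Δ_3 = -8.
The signs alternate starting with Δ_1 < 0, so by Sylvester's criterion Q is negative definite.

negative definite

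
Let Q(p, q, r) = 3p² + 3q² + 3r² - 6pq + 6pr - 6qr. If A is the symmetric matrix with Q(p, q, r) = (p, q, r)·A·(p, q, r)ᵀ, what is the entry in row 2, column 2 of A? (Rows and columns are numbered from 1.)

The coefficient of q² in Q is 3, and that is exactly A[2,2].

3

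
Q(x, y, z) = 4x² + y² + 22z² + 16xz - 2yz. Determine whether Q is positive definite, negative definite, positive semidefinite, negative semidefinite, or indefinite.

positive definite

Write A = [[4, 0, 8], [0, 1, -1], [8, -1, 22]].
Symmetric row and column elimination reduces A to a congruent diagonal form with pivots 4, 1, 5.
That gives 3 positive pivots.
Hence Q is positive definite.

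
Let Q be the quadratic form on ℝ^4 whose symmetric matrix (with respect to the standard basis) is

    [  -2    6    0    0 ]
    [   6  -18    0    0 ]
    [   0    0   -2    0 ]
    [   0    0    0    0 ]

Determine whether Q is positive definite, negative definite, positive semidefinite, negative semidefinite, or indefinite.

Symmetric row and column elimination reduces A to a congruent diagonal form with pivots -2, 0, -2, 0.
So there are 2 negative, 2 zero pivots.
Hence Q is negative semidefinite.

negative semidefinite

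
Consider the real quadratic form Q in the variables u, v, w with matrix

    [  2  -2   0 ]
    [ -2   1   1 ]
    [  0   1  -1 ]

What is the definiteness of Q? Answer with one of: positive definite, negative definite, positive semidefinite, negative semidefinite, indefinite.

indefinite

Symmetric row and column elimination reduces A to a congruent diagonal form with pivots 2, -1, 0.
Counting signs: 1 positive, 1 negative, 1 zero.
Hence Q is indefinite.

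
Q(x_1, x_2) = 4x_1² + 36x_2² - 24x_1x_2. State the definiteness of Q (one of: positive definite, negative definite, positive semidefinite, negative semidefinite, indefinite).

positive semidefinite

The symmetric matrix is A = [[4, -12], [-12, 36]].
Applying the same elementary operations to the rows and columns of A produces a congruent diagonal matrix with entries 4, 0.
That gives 1 positive, 1 zero pivots.
Hence Q is positive semidefinite.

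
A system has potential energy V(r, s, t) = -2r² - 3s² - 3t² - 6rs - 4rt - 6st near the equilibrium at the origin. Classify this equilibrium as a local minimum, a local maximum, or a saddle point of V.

The Hessian at the origin is H = [[-4, -6, -4], [-6, -6, -6], [-4, -6, -6]].
Congruent diagonalization of H (simultaneous row and column reduction) yields pivots -4, 3, -2.
So there are 1 positive, 2 negative pivots.
H is indefinite, so the origin is a saddle point.

saddle point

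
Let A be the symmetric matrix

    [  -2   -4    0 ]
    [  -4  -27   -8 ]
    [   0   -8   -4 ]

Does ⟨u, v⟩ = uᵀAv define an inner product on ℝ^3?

no

Leading principal minors: Δ_1 = -2, Δ_2 = 38, Δ_3 = -24.
The signs alternate starting with Δ_1 < 0, so by Sylvester's criterion Q is negative definite.
⟨·,·⟩ is an inner product exactly when A is positive definite.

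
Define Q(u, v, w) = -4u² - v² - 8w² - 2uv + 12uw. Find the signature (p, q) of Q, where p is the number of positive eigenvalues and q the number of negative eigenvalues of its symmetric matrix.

The symmetric matrix is A = [[-4, -1, 6], [-1, -1, 0], [6, 0, -8]].
Symmetric row and column elimination reduces A to a congruent diagonal form with pivots -4, -3/4, 4.
That gives 1 positive, 2 negative pivots.

(1, 2)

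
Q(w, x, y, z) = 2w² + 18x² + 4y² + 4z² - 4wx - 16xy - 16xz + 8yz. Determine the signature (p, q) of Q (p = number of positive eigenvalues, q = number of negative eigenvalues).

(2, 0)

The symmetric matrix is A = [[2, -2, 0, 0], [-2, 18, -8, -8], [0, -8, 4, 4], [0, -8, 4, 4]].
Congruent diagonalization of A (simultaneous row and column reduction) yields pivots 2, 16, 0, 0.
Counting signs: 2 positive, 2 zero.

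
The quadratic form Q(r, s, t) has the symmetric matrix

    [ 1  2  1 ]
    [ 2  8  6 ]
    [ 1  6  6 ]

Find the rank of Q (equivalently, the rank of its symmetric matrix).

3

Symmetric row and column elimination reduces A to a congruent diagonal form with pivots 1, 4, 1.
That gives 3 positive pivots.
The rank is the number of nonzero pivots: 3.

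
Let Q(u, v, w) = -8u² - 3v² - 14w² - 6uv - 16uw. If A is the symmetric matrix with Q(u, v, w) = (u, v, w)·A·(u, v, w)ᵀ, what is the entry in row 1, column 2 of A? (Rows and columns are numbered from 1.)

The coefficient of u·v in Q is -6. For a symmetric A this equals A[1,2] + A[2,1] = 2·A[1,2].
So A[1,2] = -6/2 = -3.

-3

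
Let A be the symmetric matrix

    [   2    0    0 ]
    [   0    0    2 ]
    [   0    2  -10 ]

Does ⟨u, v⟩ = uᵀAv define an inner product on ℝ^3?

A is congruent to a diagonal matrix with 2 positive, 1 negative and 0 zero entries, so Q is indefinite.
⟨·,·⟩ is an inner product exactly when A is positive definite.

no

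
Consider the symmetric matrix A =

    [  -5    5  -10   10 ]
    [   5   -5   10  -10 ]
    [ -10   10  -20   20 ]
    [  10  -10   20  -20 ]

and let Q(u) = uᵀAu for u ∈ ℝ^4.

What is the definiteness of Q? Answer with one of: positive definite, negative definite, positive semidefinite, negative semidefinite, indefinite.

Congruent diagonalization of A (simultaneous row and column reduction) yields pivots -5, 0, 0, 0.
Counting signs: 1 negative, 3 zero.
Hence Q is negative semidefinite.

negative semidefinite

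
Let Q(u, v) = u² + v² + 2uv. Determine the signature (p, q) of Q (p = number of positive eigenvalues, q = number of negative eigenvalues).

Write A = [[1, 1], [1, 1]].
Symmetric row and column elimination reduces A to a congruent diagonal form with pivots 1, 0.
That gives 1 positive, 1 zero pivots.

(1, 0)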